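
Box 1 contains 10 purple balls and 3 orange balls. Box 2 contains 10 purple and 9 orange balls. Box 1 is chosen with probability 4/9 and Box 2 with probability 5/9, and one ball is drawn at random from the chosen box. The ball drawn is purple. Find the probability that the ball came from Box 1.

P(purple | Box 1) = 10/13; P(purple | Box 2) = 10/19.
P(purple) = 4/9·10/13 + 5/9·10/19 = 470/741.
By Bayes' rule, P(Box 1 | purple) = 40/117 / 470/741 = 76/141 ≈ 0.5390.

76/141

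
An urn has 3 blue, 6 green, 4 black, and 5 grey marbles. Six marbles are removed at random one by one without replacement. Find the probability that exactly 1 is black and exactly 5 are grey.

1/4641

Unordered draws without replacement: count favorable combinations over C(18,6).
Favorable = C(3,0) · C(6,0) · C(4,1) · C(5,5) = 4; total = C(18,6) = 18564.
P = 4/18564 = 1/4641 ≈ 0.0002.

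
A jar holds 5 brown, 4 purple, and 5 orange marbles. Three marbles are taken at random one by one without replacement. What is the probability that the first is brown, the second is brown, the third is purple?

10/273

Multiply the conditional probability of each draw in order, without replacement, so each draw removes one from its color and from the total.
P = (5/14) · (4/13) · (4/12) = 10/273 ≈ 0.0366.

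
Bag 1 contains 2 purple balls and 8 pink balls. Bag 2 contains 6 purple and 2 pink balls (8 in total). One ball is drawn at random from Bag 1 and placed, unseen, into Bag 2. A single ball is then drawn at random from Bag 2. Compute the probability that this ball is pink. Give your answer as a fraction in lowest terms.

Condition on how many of the transferred balls are pink (from Bag 1: 8 pink of 10; then Bag 2 has 9 total).
  0 pink: C(8,0)C(2,1)/C(10,1) = 1/5; then P = 2/9
  1 pink: C(8,1)C(2,0)/C(10,1) = 4/5; then P = 3/9
P(pink from Bag 2) = 14/45 ≈ 0.3111.

14/45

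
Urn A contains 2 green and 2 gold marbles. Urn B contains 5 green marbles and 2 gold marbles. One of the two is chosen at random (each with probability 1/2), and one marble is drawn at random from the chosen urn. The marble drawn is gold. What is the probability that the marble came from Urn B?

P(gold | Urn A) = 1/2; P(gold | Urn B) = 2/7.
P(gold) = 1/2·1/2 + 1/2·2/7 = 11/28.
By Bayes' rule, P(Urn B | gold) = 1/7 / 11/28 = 4/11 ≈ 0.3636.

4/11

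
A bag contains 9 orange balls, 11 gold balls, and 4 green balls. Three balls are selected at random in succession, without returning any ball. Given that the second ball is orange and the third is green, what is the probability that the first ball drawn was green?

P(first=green and the second ball is orange and the third is green) = (4/24)·(9/23)·(3/22) = 9/1012.
P(E) = Σ over first color = 6/253 + 3/92 + 9/1012 = 3/46.
By Bayes, P(first=green | E) = 9/1012 / 3/46 = 3/22 ≈ 0.1364.

3/22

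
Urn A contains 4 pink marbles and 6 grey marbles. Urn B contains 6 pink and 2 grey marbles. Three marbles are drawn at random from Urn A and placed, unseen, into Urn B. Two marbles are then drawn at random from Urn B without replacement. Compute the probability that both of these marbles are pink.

Condition on how many of the transferred marbles are pink (from Urn A: 4 pink of 10; then Urn B has 11 total).
  0 pink: C(4,0)C(6,3)/C(10,3) = 1/6; then P = C(6,2)/C(11,2) = 3/11
  1 pink: C(4,1)C(6,2)/C(10,3) = 1/2; then P = C(7,2)/C(11,2) = 21/55
  2 pink: C(4,2)C(6,1)/C(10,3) = 3/10; then P = C(8,2)/C(11,2) = 28/55
  3 pink: C(4,3)C(6,0)/C(10,3) = 1/30; then P = C(9,2)/C(11,2) = 36/55
P(both pink) = 113/275 ≈ 0.4109.

113/275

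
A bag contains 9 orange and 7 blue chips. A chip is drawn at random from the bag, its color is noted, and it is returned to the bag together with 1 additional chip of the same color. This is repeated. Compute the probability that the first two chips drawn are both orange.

45/136

After a orange draw the bag holds 10 orange out of 17.
P = (9/16)·(10/17) = 45/136 ≈ 0.3309.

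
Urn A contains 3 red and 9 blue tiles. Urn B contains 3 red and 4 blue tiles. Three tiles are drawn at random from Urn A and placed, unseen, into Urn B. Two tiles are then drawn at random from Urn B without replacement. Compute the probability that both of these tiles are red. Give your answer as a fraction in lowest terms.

Condition on how many of the transferred tiles are red (from Urn A: 3 red of 12; then Urn B has 10 total).
  0 red: C(3,0)C(9,3)/C(12,3) = 21/55; then P = C(3,2)/C(10,2) = 1/15
  1 red: C(3,1)C(9,2)/C(12,3) = 27/55; then P = C(4,2)/C(10,2) = 2/15
  2 red: C(3,2)C(9,1)/C(12,3) = 27/220; then P = C(5,2)/C(10,2) = 2/9
  3 red: C(3,3)C(9,0)/C(12,3) = 1/220; then P = C(6,2)/C(10,2) = 1/3
P(both red) = 79/660 ≈ 0.1197.

79/660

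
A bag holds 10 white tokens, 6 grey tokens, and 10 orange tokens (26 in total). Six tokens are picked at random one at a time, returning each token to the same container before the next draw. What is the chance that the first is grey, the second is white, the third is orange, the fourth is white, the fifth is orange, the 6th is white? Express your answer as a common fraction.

Multiply the conditional probability of each draw in order, with replacement (the composition resets each draw).
P = (6/26) · (10/26) · (10/26) · (10/26) · (10/26) · (10/26) = 9375/4826809 ≈ 0.0019.

9375/4826809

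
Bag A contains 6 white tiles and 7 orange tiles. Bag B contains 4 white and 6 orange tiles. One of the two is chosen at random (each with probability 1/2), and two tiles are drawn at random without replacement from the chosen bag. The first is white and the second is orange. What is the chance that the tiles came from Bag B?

P(E | Bag A) = 7/26; P(E | Bag B) = 4/15.
P(E) = 1/2·7/26 + 1/2·4/15 = 209/780.
By Bayes' rule, P(Bag B | E) = 2/15 / 209/780 = 104/209 ≈ 0.4976.

104/209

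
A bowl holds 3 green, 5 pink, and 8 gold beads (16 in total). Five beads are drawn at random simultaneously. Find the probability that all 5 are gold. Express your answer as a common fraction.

Unordered draws without replacement: count favorable combinations over C(16,5).
Favorable = C(3,0) · C(5,0) · C(8,5) = 56; total = C(16,5) = 4368.
P = 56/4368 = 1/78 ≈ 0.0128.

1/78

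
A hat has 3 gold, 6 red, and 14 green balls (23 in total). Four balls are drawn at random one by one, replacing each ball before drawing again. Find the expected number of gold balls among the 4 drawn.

By linearity of expectation, E[X] = Σ P(draw i is gold); each independent draw has P(gold) = 3/23.
E[X] = 4 · 3/23 = 12/23 ≈ 0.5217.

12/23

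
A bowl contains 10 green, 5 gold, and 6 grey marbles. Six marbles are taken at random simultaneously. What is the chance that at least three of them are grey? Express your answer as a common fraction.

769/3876

Sum the hypergeometric tail for j = 3,…,6 grey marbles.
Favorable = C(6,3)·C(15,3) + C(6,4)·C(15,2) + C(6,5)·C(15,1) + C(6,6)·C(15,0) = 10766; total = C(21,6) = 54264.
P = 10766/54264 = 769/3876 ≈ 0.1984.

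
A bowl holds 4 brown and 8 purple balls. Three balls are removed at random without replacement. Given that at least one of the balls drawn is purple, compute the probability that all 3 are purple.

P(all 3 purple) = C(8,3)/C(12,3) = 14/55; P(at least one purple) = 1 − C(4,3)/C(12,3) = 54/55.
Since 'all 3 purple' ⊆ 'at least one purple', P(all 3 | at least one) = 14/55 / 54/55 = 7/27 ≈ 0.2593.

7/27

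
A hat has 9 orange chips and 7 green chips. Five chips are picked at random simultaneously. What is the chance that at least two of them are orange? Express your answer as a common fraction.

12/13

Sum the hypergeometric tail for j = 2,…,5 orange chips.
Favorable = C(9,2)·C(7,3) + C(9,3)·C(7,2) + C(9,4)·C(7,1) + C(9,5)·C(7,0) = 4032; total = C(16,5) = 4368.
P = 4032/4368 = 12/13 ≈ 0.9231.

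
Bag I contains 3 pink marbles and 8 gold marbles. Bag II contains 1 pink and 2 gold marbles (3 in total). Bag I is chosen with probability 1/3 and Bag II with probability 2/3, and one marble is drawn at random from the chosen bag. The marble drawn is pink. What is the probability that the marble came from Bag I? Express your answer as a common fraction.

P(pink | Bag I) = 3/11; P(pink | Bag II) = 1/3.
P(pink) = 1/3·3/11 + 2/3·1/3 = 31/99.
By Bayes' rule, P(Bag I | pink) = 1/11 / 31/99 = 9/31 ≈ 0.2903.

9/31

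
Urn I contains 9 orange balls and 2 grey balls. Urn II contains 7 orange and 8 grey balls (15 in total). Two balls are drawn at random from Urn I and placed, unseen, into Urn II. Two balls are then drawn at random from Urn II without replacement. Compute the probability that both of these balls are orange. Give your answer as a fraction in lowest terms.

Condition on how many of the transferred balls are orange (from Urn I: 9 orange of 11; then Urn II has 17 total).
  0 orange: C(9,0)C(2,2)/C(11,2) = 1/55; then P = C(7,2)/C(17,2) = 21/136
  1 orange: C(9,1)C(2,1)/C(11,2) = 18/55; then P = C(8,2)/C(17,2) = 7/34
  2 orange: C(9,2)C(2,0)/C(11,2) = 36/55; then P = C(9,2)/C(17,2) = 9/34
P(both orange) = 1821/7480 ≈ 0.2434.

1821/7480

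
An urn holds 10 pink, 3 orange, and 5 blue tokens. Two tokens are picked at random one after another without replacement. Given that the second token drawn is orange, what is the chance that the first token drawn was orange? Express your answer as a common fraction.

P(first=orange and the second token drawn is orange) = (3/18)·(2/17) = 1/51.
P(the second token drawn is orange) = Σ over first color = 5/51 + 1/51 + 5/102 = 1/6.
By Bayes, P(first=orange | the second token drawn is orange) = 1/51 / 1/6 = 2/17 ≈ 0.1176.

2/17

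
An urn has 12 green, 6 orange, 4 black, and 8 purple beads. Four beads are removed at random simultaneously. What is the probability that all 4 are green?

Unordered draws without replacement: count favorable combinations over C(30,4).
Favorable = C(12,4) · C(6,0) · C(4,0) · C(8,0) = 495; total = C(30,4) = 27405.
P = 495/27405 = 11/609 ≈ 0.0181.

11/609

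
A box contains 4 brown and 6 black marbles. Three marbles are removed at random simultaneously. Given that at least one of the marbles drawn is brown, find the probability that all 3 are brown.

1/25

P(all 3 brown) = C(4,3)/C(10,3) = 1/30; P(at least one brown) = 1 − C(6,3)/C(10,3) = 5/6.
Since 'all 3 brown' ⊆ 'at least one brown', P(all 3 | at least one) = 1/30 / 5/6 = 1/25 ≈ 0.0400.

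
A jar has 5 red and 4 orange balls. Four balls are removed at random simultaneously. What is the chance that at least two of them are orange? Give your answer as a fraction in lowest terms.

Sum the hypergeometric tail for j = 2,…,4 orange balls.
Favorable = C(4,2)·C(5,2) + C(4,3)·C(5,1) + C(4,4)·C(5,0) = 81; total = C(9,4) = 126.
P = 81/126 = 9/14 ≈ 0.6429.

9/14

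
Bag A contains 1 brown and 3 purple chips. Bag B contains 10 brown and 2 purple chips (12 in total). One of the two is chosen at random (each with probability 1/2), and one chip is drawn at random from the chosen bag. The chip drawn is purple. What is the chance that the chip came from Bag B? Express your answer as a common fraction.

2/11

P(purple | Bag A) = 3/4; P(purple | Bag B) = 1/6.
P(purple) = 1/2·3/4 + 1/2·1/6 = 11/24.
By Bayes' rule, P(Bag B | purple) = 1/12 / 11/24 = 2/11 ≈ 0.1818.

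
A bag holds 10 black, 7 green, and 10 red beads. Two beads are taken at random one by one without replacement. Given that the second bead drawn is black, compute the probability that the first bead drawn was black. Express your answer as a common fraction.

9/26

P(first=black and the second bead drawn is black) = (10/27)·(9/26) = 5/39.
P(the second bead drawn is black) = Σ over first color = 5/39 + 35/351 + 50/351 = 10/27.
By Bayes, P(first=black | the second bead drawn is black) = 5/39 / 10/27 = 9/26 ≈ 0.3462.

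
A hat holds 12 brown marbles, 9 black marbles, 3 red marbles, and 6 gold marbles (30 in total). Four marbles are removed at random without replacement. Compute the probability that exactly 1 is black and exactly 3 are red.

1/3045

Unordered draws without replacement: count favorable combinations over C(30,4).
Favorable = C(12,0) · C(9,1) · C(3,3) · C(6,0) = 9; total = C(30,4) = 27405.
P = 9/27405 = 1/3045 ≈ 0.0003.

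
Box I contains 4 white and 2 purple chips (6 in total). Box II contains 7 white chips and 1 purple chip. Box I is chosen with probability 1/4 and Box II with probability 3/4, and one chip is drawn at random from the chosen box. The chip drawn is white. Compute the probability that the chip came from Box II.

P(white | Box I) = 2/3; P(white | Box II) = 7/8.
P(white) = 1/4·2/3 + 3/4·7/8 = 79/96.
By Bayes' rule, P(Box II | white) = 21/32 / 79/96 = 63/79 ≈ 0.7975.

63/79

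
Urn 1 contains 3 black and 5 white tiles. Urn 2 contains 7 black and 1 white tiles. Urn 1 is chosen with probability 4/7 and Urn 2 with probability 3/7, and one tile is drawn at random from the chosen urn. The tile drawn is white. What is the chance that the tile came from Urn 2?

P(white | Urn 1) = 5/8; P(white | Urn 2) = 1/8.
P(white) = 4/7·5/8 + 3/7·1/8 = 23/56.
By Bayes' rule, P(Urn 2 | white) = 3/56 / 23/56 = 3/23 ≈ 0.1304.

3/23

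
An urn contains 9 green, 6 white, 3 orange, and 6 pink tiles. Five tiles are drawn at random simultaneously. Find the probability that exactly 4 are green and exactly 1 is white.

Unordered draws without replacement: count favorable combinations over C(24,5).
Favorable = C(9,4) · C(6,1) · C(3,0) · C(6,0) = 756; total = C(24,5) = 42504.
P = 756/42504 = 9/506 ≈ 0.0178.

9/506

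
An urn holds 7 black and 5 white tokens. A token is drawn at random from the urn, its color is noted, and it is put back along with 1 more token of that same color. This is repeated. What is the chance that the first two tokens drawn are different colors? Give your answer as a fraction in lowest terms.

35/78

Either white then black, or black then white; after the first draw the total is 13.
P = (5/12)·(7/13) + (7/12)·(5/13) = 35/78 ≈ 0.4487.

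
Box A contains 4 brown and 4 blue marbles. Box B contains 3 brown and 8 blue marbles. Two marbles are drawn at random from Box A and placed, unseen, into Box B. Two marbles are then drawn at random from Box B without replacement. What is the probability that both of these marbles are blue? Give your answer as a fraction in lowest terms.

13/28

Condition on how many of the transferred marbles are blue (from Box A: 4 blue of 8; then Box B has 13 total).
  0 blue: C(4,0)C(4,2)/C(8,2) = 3/14; then P = C(8,2)/C(13,2) = 14/39
  1 blue: C(4,1)C(4,1)/C(8,2) = 4/7; then P = C(9,2)/C(13,2) = 6/13
  2 blue: C(4,2)C(4,0)/C(8,2) = 3/14; then P = C(10,2)/C(13,2) = 15/26
P(both blue) = 13/28 ≈ 0.4643.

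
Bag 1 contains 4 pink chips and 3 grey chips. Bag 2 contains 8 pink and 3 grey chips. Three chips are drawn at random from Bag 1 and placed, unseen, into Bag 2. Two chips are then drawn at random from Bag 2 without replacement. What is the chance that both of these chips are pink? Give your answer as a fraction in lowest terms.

Condition on how many of the transferred chips are pink (from Bag 1: 4 pink of 7; then Bag 2 has 14 total).
  0 pink: C(4,0)C(3,3)/C(7,3) = 1/35; then P = C(8,2)/C(14,2) = 4/13
  1 pink: C(4,1)C(3,2)/C(7,3) = 12/35; then P = C(9,2)/C(14,2) = 36/91
  2 pink: C(4,2)C(3,1)/C(7,3) = 18/35; then P = C(10,2)/C(14,2) = 45/91
  3 pink: C(4,3)C(3,0)/C(7,3) = 4/35; then P = C(11,2)/C(14,2) = 55/91
P(both pink) = 298/637 ≈ 0.4678.

298/637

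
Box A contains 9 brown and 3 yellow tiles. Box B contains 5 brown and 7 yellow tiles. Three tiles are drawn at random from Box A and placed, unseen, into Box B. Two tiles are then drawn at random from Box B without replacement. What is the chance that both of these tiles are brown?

1007/4620

Condition on how many of the transferred tiles are brown (from Box A: 9 brown of 12; then Box B has 15 total).
  0 brown: C(9,0)C(3,3)/C(12,3) = 1/220; then P = C(5,2)/C(15,2) = 2/21
  1 brown: C(9,1)C(3,2)/C(12,3) = 27/220; then P = C(6,2)/C(15,2) = 1/7
  2 brown: C(9,2)C(3,1)/C(12,3) = 27/55; then P = C(7,2)/C(15,2) = 1/5
  3 brown: C(9,3)C(3,0)/C(12,3) = 21/55; then P = C(8,2)/C(15,2) = 4/15
P(both brown) = 1007/4620 ≈ 0.2180.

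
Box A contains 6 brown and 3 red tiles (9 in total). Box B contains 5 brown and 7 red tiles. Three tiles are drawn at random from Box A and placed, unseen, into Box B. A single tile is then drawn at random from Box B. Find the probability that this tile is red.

Condition on how many of the transferred tiles are red (from Box A: 3 red of 9; then Box B has 15 total).
  0 red: C(3,0)C(6,3)/C(9,3) = 5/21; then P = 7/15
  1 red: C(3,1)C(6,2)/C(9,3) = 15/28; then P = 8/15
  2 red: C(3,2)C(6,1)/C(9,3) = 3/14; then P = 9/15
  3 red: C(3,3)C(6,0)/C(9,3) = 1/84; then P = 10/15
P(red from Box B) = 8/15 ≈ 0.5333.

8/15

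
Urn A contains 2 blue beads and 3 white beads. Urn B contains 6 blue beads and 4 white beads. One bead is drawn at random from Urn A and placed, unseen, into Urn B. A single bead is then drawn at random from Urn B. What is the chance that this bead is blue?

Condition on how many of the transferred beads are blue (from Urn A: 2 blue of 5; then Urn B has 11 total).
  0 blue: C(2,0)C(3,1)/C(5,1) = 3/5; then P = 6/11
  1 blue: C(2,1)C(3,0)/C(5,1) = 2/5; then P = 7/11
P(blue from Urn B) = 32/55 ≈ 0.5818.

32/55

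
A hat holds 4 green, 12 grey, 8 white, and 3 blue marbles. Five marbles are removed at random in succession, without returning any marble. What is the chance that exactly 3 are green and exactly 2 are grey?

44/13455

Unordered draws without replacement: count favorable combinations over C(27,5).
Favorable = C(4,3) · C(12,2) · C(8,0) · C(3,0) = 264; total = C(27,5) = 80730.
P = 264/80730 = 44/13455 ≈ 0.0033.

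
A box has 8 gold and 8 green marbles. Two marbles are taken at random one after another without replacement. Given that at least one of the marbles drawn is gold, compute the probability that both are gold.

7/23

P(both gold) = C(8,2)/C(16,2) = 7/30; P(at least one gold) = 1 − C(8,2)/C(16,2) = 23/30.
Since 'both gold' ⊆ 'at least one gold', P(both | at least one) = 7/30 / 23/30 = 7/23 ≈ 0.3043.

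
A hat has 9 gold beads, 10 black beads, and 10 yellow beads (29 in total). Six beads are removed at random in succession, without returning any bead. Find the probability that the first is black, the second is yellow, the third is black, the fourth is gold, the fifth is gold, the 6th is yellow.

9/5278

Multiply the conditional probability of each draw in order, without replacement, so each draw removes one from its color and from the total.
P = (10/29) · (10/28) · (9/27) · (9/26) · (8/25) · (9/24) = 9/5278 ≈ 0.0017.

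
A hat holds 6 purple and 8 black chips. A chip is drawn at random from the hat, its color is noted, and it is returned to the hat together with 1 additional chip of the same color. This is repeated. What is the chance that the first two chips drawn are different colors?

16/35

Either black then purple, or purple then black; after the first draw the total is 15.
P = (8/14)·(6/15) + (6/14)·(8/15) = 16/35 ≈ 0.4571.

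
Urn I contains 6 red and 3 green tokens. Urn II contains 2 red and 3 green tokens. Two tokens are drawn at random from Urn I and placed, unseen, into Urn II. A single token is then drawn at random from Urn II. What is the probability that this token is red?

10/21

Condition on how many of the transferred tokens are red (from Urn I: 6 red of 9; then Urn II has 7 total).
  0 red: C(6,0)C(3,2)/C(9,2) = 1/12; then P = 2/7
  1 red: C(6,1)C(3,1)/C(9,2) = 1/2; then P = 3/7
  2 red: C(6,2)C(3,0)/C(9,2) = 5/12; then P = 4/7
P(red from Urn II) = 10/21 ≈ 0.4762.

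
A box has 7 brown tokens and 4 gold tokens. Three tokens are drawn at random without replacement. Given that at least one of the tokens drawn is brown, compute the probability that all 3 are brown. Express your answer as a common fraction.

5/23

P(all 3 brown) = C(7,3)/C(11,3) = 7/33; P(at least one brown) = 1 − C(4,3)/C(11,3) = 161/165.
Since 'all 3 brown' ⊆ 'at least one brown', P(all 3 | at least one) = 7/33 / 161/165 = 5/23 ≈ 0.2174.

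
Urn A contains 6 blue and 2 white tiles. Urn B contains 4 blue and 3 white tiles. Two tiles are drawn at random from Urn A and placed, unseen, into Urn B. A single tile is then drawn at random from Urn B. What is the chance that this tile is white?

7/18

Condition on how many of the transferred tiles are white (from Urn A: 2 white of 8; then Urn B has 9 total).
  0 white: C(2,0)C(6,2)/C(8,2) = 15/28; then P = 3/9
  1 white: C(2,1)C(6,1)/C(8,2) = 3/7; then P = 4/9
  2 white: C(2,2)C(6,0)/C(8,2) = 1/28; then P = 5/9
P(white from Urn B) = 7/18 ≈ 0.3889.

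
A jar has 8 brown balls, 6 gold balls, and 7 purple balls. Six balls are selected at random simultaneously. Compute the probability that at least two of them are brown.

503/646

Sum the hypergeometric tail for j = 2,…,6 brown balls.
Favorable = C(8,2)·C(13,4) + C(8,3)·C(13,3) + C(8,4)·C(13,2) + C(8,5)·C(13,1) + C(8,6)·C(13,0) = 42252; total = C(21,6) = 54264.
P = 42252/54264 = 503/646 ≈ 0.7786.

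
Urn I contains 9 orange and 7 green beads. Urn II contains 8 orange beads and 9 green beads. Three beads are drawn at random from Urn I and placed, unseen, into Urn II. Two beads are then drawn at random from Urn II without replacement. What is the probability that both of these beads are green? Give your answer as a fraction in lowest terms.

Condition on how many of the transferred beads are green (from Urn I: 7 green of 16; then Urn II has 20 total).
  0 green: C(7,0)C(9,3)/C(16,3) = 3/20; then P = C(9,2)/C(20,2) = 18/95
  1 green: C(7,1)C(9,2)/C(16,3) = 9/20; then P = C(10,2)/C(20,2) = 9/38
  2 green: C(7,2)C(9,1)/C(16,3) = 27/80; then P = C(11,2)/C(20,2) = 11/38
  3 green: C(7,3)C(9,0)/C(16,3) = 1/16; then P = C(12,2)/C(20,2) = 33/95
P(both green) = 3867/15200 ≈ 0.2544.

3867/15200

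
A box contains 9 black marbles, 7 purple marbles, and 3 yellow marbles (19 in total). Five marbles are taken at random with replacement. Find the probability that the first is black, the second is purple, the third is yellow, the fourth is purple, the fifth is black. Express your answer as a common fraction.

11907/2476099

Multiply the conditional probability of each draw in order, with replacement (the composition resets each draw).
P = (9/19) · (7/19) · (3/19) · (7/19) · (9/19) = 11907/2476099 ≈ 0.0048.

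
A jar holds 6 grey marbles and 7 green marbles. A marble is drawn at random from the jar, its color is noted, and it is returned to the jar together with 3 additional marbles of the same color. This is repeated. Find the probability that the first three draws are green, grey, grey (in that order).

Track the composition after each reinforcement of +3.
P = (7/13) · (6/16) · (9/19) = 189/1976 ≈ 0.0956.

189/1976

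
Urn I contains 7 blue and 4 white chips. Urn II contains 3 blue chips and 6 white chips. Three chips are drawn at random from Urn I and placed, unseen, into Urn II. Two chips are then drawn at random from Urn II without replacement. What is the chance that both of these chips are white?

401/1210

Condition on how many of the transferred chips are white (from Urn I: 4 white of 11; then Urn II has 12 total).
  0 white: C(4,0)C(7,3)/C(11,3) = 7/33; then P = C(6,2)/C(12,2) = 5/22
  1 white: C(4,1)C(7,2)/C(11,3) = 28/55; then P = C(7,2)/C(12,2) = 7/22
  2 white: C(4,2)C(7,1)/C(11,3) = 14/55; then P = C(8,2)/C(12,2) = 14/33
  3 white: C(4,3)C(7,0)/C(11,3) = 4/165; then P = C(9,2)/C(12,2) = 6/11
P(both white) = 401/1210 ≈ 0.3314.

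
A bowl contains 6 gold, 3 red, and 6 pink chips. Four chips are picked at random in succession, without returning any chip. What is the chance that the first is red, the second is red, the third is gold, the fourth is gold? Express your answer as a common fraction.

Multiply the conditional probability of each draw in order, without replacement, so each draw removes one from its color and from the total.
P = (3/15) · (2/14) · (6/13) · (5/12) = 1/182 ≈ 0.0055.

1/182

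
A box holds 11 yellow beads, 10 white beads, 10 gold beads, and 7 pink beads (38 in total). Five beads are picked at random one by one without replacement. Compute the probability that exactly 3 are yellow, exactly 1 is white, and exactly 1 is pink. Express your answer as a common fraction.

Unordered draws without replacement: count favorable combinations over C(38,5).
Favorable = C(11,3) · C(10,1) · C(10,0) · C(7,1) = 11550; total = C(38,5) = 501942.
P = 11550/501942 = 275/11951 ≈ 0.0230.

275/11951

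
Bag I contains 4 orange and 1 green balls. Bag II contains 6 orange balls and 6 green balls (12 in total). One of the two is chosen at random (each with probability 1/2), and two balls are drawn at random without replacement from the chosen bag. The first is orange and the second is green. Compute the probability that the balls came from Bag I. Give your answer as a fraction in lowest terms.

11/26

P(E | Bag I) = 1/5; P(E | Bag II) = 3/11.
P(E) = 1/2·1/5 + 1/2·3/11 = 13/55.
By Bayes' rule, P(Bag I | E) = 1/10 / 13/55 = 11/26 ≈ 0.4231.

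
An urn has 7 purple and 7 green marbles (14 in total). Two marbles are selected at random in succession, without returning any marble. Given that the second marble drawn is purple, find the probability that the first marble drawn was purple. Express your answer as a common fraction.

P(first=purple and the second marble drawn is purple) = (7/14)·(6/13) = 3/13.
P(the second marble drawn is purple) = Σ over first color = 3/13 + 7/26 = 1/2.
By Bayes, P(first=purple | the second marble drawn is purple) = 3/13 / 1/2 = 6/13 ≈ 0.4615.

6/13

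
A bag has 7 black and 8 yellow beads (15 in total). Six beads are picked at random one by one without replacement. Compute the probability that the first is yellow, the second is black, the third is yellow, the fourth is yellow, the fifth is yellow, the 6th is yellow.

28/2145

Multiply the conditional probability of each draw in order, without replacement, so each draw removes one from its color and from the total.
P = (8/15) · (7/14) · (7/13) · (6/12) · (5/11) · (4/10) = 28/2145 ≈ 0.0131.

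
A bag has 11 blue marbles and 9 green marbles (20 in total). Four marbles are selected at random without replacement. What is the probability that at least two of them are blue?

Sum the hypergeometric tail for j = 2,…,4 blue marbles.
Favorable = C(11,2)·C(9,2) + C(11,3)·C(9,1) + C(11,4)·C(9,0) = 3795; total = C(20,4) = 4845.
P = 3795/4845 = 253/323 ≈ 0.7833.

253/323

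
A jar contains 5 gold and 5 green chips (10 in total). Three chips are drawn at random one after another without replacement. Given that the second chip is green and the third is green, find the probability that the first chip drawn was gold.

P(first=gold and the second chip is green and the third is green) = (5/10)·(5/9)·(4/8) = 5/36.
P(E) = Σ over first color = 5/36 + 1/12 = 2/9.
By Bayes, P(first=gold | E) = 5/36 / 2/9 = 5/8 ≈ 0.6250.

5/8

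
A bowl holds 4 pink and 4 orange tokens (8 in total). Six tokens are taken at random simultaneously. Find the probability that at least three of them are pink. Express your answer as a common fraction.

11/14

Sum the hypergeometric tail for j = 3,…,4 pink tokens.
Favorable = C(4,3)·C(4,3) + C(4,4)·C(4,2) = 22; total = C(8,6) = 28.
P = 22/28 = 11/14 ≈ 0.7857.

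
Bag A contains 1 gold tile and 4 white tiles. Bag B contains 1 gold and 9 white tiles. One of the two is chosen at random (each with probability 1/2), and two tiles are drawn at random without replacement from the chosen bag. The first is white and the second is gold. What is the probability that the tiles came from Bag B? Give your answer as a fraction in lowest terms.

1/3

P(E | Bag A) = 1/5; P(E | Bag B) = 1/10.
P(E) = 1/2·1/5 + 1/2·1/10 = 3/20.
By Bayes' rule, P(Bag B | E) = 1/20 / 3/20 = 1/3 ≈ 0.3333.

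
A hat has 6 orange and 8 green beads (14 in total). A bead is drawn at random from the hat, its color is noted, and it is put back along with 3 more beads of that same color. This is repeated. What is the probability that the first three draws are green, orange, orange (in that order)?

54/595

Track the composition after each reinforcement of +3.
P = (8/14) · (6/17) · (9/20) = 54/595 ≈ 0.0908.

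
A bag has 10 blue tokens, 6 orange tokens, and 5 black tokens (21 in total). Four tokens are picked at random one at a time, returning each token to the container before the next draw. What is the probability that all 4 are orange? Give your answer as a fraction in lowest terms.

16/2401

Multiply the conditional probability of each draw in order, with replacement (the composition resets each draw).
P = (6/21) · (6/21) · (6/21) · (6/21) = 16/2401 ≈ 0.0067.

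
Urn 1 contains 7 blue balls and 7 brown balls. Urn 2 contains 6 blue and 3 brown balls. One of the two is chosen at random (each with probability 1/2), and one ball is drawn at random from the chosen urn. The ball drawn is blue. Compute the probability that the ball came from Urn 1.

3/7

P(blue | Urn 1) = 1/2; P(blue | Urn 2) = 2/3.
P(blue) = 1/2·1/2 + 1/2·2/3 = 7/12.
By Bayes' rule, P(Urn 1 | blue) = 1/4 / 7/12 = 3/7 ≈ 0.4286.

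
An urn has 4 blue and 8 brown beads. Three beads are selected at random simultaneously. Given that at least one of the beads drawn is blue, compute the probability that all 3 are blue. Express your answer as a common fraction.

P(all 3 blue) = C(4,3)/C(12,3) = 1/55; P(at least one blue) = 1 − C(8,3)/C(12,3) = 41/55.
Since 'all 3 blue' ⊆ 'at least one blue', P(all 3 | at least one) = 1/55 / 41/55 = 1/41 ≈ 0.0244.

1/41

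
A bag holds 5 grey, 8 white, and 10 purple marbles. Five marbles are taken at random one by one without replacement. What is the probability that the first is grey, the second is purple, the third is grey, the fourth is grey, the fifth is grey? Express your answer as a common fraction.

10/33649

Multiply the conditional probability of each draw in order, without replacement, so each draw removes one from its color and from the total.
P = (5/23) · (10/22) · (4/21) · (3/20) · (2/19) = 10/33649 ≈ 0.0003.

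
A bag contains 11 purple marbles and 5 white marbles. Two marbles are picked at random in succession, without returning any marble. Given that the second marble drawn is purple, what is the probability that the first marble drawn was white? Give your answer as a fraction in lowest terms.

P(first=white and the second marble drawn is purple) = (5/16)·(11/15) = 11/48.
P(the second marble drawn is purple) = Σ over first color = 11/24 + 11/48 = 11/16.
By Bayes, P(first=white | the second marble drawn is purple) = 11/48 / 11/16 = 1/3 ≈ 0.3333.

1/3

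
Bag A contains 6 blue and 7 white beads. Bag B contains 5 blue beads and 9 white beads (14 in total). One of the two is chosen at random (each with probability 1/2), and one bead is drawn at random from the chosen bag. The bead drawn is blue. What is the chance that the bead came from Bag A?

P(blue | Bag A) = 6/13; P(blue | Bag B) = 5/14.
P(blue) = 1/2·6/13 + 1/2·5/14 = 149/364.
By Bayes' rule, P(Bag A | blue) = 3/13 / 149/364 = 84/149 ≈ 0.5638.

84/149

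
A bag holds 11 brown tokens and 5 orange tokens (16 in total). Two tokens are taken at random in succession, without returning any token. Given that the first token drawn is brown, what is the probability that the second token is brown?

2/3

After removing 1 brown, the bag has 10 brown out of 15 remaining.
P(second is brown | given) = 10/15 = 2/3 ≈ 0.6667.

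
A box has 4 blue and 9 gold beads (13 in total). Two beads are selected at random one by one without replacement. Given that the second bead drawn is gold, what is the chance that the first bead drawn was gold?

2/3

P(first=gold and the second bead drawn is gold) = (9/13)·(8/12) = 6/13.
P(the second bead drawn is gold) = Σ over first color = 3/13 + 6/13 = 9/13.
By Bayes, P(first=gold | the second bead drawn is gold) = 6/13 / 9/13 = 2/3 ≈ 0.6667.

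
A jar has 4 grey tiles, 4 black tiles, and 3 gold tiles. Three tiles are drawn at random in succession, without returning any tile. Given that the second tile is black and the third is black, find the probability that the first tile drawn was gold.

P(first=gold and the second tile is black and the third is black) = (3/11)·(4/10)·(3/9) = 2/55.
P(E) = Σ over first color = 8/165 + 4/165 + 2/55 = 6/55.
By Bayes, P(first=gold | E) = 2/55 / 6/55 = 1/3 ≈ 0.3333.

1/3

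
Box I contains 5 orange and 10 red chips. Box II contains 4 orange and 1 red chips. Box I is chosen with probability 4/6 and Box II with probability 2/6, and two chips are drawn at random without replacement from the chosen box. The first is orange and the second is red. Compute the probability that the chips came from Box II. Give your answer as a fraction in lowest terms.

P(E | Box I) = 5/21; P(E | Box II) = 1/5.
P(E) = 2/3·5/21 + 1/3·1/5 = 71/315.
By Bayes' rule, P(Box II | E) = 1/15 / 71/315 = 21/71 ≈ 0.2958.

21/71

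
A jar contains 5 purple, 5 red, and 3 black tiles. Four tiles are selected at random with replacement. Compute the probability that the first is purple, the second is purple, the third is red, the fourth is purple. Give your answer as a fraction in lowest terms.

625/28561

Multiply the conditional probability of each draw in order, with replacement (the composition resets each draw).
P = (5/13) · (5/13) · (5/13) · (5/13) = 625/28561 ≈ 0.0219.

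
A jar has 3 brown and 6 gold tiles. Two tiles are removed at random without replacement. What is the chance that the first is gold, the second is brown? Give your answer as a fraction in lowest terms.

1/4

Multiply the conditional probability of each draw in order, without replacement, so each draw removes one from its color and from the total.
P = (6/9) · (3/8) = 1/4 ≈ 0.2500.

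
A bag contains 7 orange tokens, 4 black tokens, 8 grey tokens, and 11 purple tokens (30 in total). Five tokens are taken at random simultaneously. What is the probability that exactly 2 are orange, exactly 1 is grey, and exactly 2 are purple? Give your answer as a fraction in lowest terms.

220/3393

Unordered draws without replacement: count favorable combinations over C(30,5).
Favorable = C(7,2) · C(4,0) · C(8,1) · C(11,2) = 9240; total = C(30,5) = 142506.
P = 9240/142506 = 220/3393 ≈ 0.0648.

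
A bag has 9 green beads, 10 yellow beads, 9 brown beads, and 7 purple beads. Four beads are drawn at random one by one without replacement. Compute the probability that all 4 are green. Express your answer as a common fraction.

9/3740

Unordered draws without replacement: count favorable combinations over C(35,4).
Favorable = C(9,4) · C(10,0) · C(9,0) · C(7,0) = 126; total = C(35,4) = 52360.
P = 126/52360 = 9/3740 ≈ 0.0024.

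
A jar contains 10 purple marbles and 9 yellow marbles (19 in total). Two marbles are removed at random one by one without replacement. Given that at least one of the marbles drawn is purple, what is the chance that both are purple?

P(both purple) = C(10,2)/C(19,2) = 5/19; P(at least one purple) = 1 − C(9,2)/C(19,2) = 15/19.
Since 'both purple' ⊆ 'at least one purple', P(both | at least one) = 5/19 / 15/19 = 1/3 ≈ 0.3333.

1/3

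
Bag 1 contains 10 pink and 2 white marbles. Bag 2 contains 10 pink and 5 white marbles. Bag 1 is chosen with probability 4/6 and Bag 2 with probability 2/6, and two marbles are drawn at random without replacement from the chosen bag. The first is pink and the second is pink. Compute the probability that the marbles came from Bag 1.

P(E | Bag 1) = 15/22; P(E | Bag 2) = 3/7.
P(E) = 2/3·15/22 + 1/3·3/7 = 46/77.
By Bayes' rule, P(Bag 1 | E) = 5/11 / 46/77 = 35/46 ≈ 0.7609.

35/46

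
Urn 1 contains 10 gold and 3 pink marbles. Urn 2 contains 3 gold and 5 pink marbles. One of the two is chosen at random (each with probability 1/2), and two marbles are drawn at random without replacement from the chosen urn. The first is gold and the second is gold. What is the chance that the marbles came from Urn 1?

70/83

P(E | Urn 1) = 15/26; P(E | Urn 2) = 3/28.
P(E) = 1/2·15/26 + 1/2·3/28 = 249/728.
By Bayes' rule, P(Urn 1 | E) = 15/52 / 249/728 = 70/83 ≈ 0.8434.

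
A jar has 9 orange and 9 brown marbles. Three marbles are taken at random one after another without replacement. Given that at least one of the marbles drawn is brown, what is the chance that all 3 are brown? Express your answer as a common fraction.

7/61

P(all 3 brown) = C(9,3)/C(18,3) = 7/68; P(at least one brown) = 1 − C(9,3)/C(18,3) = 61/68.
Since 'all 3 brown' ⊆ 'at least one brown', P(all 3 | at least one) = 7/68 / 61/68 = 7/61 ≈ 0.1148.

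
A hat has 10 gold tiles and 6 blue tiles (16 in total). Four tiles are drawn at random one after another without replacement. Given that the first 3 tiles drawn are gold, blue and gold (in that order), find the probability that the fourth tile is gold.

After removing 2 gold, 1 blue, the hat has 8 gold out of 13 remaining.
P(fourth is gold | given) = 8/13 ≈ 0.6154.

8/13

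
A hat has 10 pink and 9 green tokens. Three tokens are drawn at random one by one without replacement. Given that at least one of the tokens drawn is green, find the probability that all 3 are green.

28/283

P(all 3 green) = C(9,3)/C(19,3) = 28/323; P(at least one green) = 1 − C(10,3)/C(19,3) = 283/323.
Since 'all 3 green' ⊆ 'at least one green', P(all 3 | at least one) = 28/323 / 283/323 = 28/283 ≈ 0.0989.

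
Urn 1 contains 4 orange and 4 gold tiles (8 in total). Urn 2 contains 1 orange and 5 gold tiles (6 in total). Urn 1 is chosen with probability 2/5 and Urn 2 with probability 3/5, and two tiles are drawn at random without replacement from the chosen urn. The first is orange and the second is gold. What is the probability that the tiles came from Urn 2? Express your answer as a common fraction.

7/15

P(E | Urn 1) = 2/7; P(E | Urn 2) = 1/6.
P(E) = 2/5·2/7 + 3/5·1/6 = 3/14.
By Bayes' rule, P(Urn 2 | E) = 1/10 / 3/14 = 7/15 ≈ 0.4667.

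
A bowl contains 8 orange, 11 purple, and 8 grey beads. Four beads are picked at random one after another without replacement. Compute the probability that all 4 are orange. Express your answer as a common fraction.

Unordered draws without replacement: count favorable combinations over C(27,4).
Favorable = C(8,4) · C(11,0) · C(8,0) = 70; total = C(27,4) = 17550.
P = 70/17550 = 7/1755 ≈ 0.0040.

7/1755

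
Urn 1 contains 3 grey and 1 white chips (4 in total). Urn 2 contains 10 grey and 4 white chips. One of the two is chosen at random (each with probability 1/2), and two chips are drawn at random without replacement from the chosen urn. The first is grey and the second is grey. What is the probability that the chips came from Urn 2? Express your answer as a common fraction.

P(E | Urn 1) = 1/2; P(E | Urn 2) = 45/91.
P(E) = 1/2·1/2 + 1/2·45/91 = 181/364.
By Bayes' rule, P(Urn 2 | E) = 45/182 / 181/364 = 90/181 ≈ 0.4972.

90/181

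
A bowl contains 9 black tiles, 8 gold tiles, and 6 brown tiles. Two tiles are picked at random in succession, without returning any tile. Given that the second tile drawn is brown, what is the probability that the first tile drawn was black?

P(first=black and the second tile drawn is brown) = (9/23)·(6/22) = 27/253.
P(the second tile drawn is brown) = Σ over first color = 27/253 + 24/253 + 15/253 = 6/23.
By Bayes, P(first=black | the second tile drawn is brown) = 27/253 / 6/23 = 9/22 ≈ 0.4091.

9/22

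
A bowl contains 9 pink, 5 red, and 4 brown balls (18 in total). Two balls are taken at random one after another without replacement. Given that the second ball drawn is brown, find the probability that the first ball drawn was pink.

9/17

P(first=pink and the second ball drawn is brown) = (9/18)·(4/17) = 2/17.
P(the second ball drawn is brown) = Σ over first color = 2/17 + 10/153 + 2/51 = 2/9.
By Bayes, P(first=pink | the second ball drawn is brown) = 2/17 / 2/9 = 9/17 ≈ 0.5294.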